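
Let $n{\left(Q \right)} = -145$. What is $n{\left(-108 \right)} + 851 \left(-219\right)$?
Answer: $-186514$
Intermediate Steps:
$n{\left(-108 \right)} + 851 \left(-219\right) = -145 + 851 \left(-219\right) = -145 - 186369 = -186514$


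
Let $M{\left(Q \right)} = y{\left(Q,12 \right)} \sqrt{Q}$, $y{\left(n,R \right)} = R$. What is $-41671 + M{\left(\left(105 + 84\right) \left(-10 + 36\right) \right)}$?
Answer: $-41671 + 36 \sqrt{546} \approx -40830.0$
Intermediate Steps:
$M{\left(Q \right)} = 12 \sqrt{Q}$
$-41671 + M{\left(\left(105 + 84\right) \left(-10 + 36\right) \right)} = -41671 + 12 \sqrt{\left(105 + 84\right) \left(-10 + 36\right)} = -41671 + 12 \sqrt{189 \cdot 26} = -41671 + 12 \sqrt{4914} = -41671 + 12 \cdot 3 \sqrt{546} = -41671 + 36 \sqrt{546}$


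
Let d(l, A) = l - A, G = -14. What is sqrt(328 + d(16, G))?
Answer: sqrt(358) ≈ 18.921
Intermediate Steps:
sqrt(328 + d(16, G)) = sqrt(328 + (16 - 1*(-14))) = sqrt(328 + (16 + 14)) = sqrt(328 + 30) = sqrt(358)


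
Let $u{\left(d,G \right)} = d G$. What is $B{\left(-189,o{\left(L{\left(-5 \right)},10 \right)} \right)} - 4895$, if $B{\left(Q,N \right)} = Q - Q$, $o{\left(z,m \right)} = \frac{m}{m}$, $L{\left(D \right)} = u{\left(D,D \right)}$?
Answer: $-4895$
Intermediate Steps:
$u{\left(d,G \right)} = G d$
$L{\left(D \right)} = D^{2}$ ($L{\left(D \right)} = D D = D^{2}$)
$o{\left(z,m \right)} = 1$
$B{\left(Q,N \right)} = 0$
$B{\left(-189,o{\left(L{\left(-5 \right)},10 \right)} \right)} - 4895 = 0 - 4895 = -4895$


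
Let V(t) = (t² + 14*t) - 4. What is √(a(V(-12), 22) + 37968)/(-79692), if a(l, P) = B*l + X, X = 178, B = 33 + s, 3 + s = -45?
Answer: -√38566/79692 ≈ -0.0024643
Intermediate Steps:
s = -48 (s = -3 - 45 = -48)
B = -15 (B = 33 - 48 = -15)
V(t) = -4 + t² + 14*t
a(l, P) = 178 - 15*l (a(l, P) = -15*l + 178 = 178 - 15*l)
√(a(V(-12), 22) + 37968)/(-79692) = √((178 - 15*(-4 + (-12)² + 14*(-12))) + 37968)/(-79692) = √((178 - 15*(-4 + 144 - 168)) + 37968)*(-1/79692) = √((178 - 15*(-28)) + 37968)*(-1/79692) = √((178 + 420) + 37968)*(-1/79692) = √(598 + 37968)*(-1/79692) = √38566*(-1/79692) = -√38566/79692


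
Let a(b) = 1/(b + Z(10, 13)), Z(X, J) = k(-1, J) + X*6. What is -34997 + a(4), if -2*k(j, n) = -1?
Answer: -4514611/129 ≈ -34997.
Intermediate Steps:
k(j, n) = ½ (k(j, n) = -½*(-1) = ½)
Z(X, J) = ½ + 6*X (Z(X, J) = ½ + X*6 = ½ + 6*X)
a(b) = 1/(121/2 + b) (a(b) = 1/(b + (½ + 6*10)) = 1/(b + (½ + 60)) = 1/(b + 121/2) = 1/(121/2 + b))
-34997 + a(4) = -34997 + 2/(121 + 2*4) = -34997 + 2/(121 + 8) = -34997 + 2/129 = -4514611/129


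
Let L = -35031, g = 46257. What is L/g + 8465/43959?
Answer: -382787408/677803821 ≈ -0.56475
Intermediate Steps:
L/g + 8465/43959 = -35031/46257 + 8465/43959 = -35031*1/46257 + 8465*(1/43959) = -11677/15419 + 8465/43959 = -382787408/677803821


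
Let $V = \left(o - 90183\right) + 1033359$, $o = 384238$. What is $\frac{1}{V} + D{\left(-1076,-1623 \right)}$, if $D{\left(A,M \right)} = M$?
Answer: $- \frac{2154392921}{1327414} \approx -1623.0$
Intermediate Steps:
$V = 1327414$ ($V = \left(384238 - 90183\right) + 1033359 = 294055 + 1033359 = 1327414$)
$\frac{1}{V} + D{\left(-1076,-1623 \right)} = \frac{1}{1327414} - 1623 = - \frac{2154392921}{1327414}$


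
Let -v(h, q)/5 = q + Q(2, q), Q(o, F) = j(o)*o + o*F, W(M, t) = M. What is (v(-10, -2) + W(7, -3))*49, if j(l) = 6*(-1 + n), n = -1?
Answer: 7693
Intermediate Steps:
j(l) = -12 (j(l) = 6*(-1 - 1) = 6*(-2) = -12)
Q(o, F) = -12*o + F*o (Q(o, F) = -12*o + o*F = -12*o + F*o)
v(h, q) = 120 - 15*q (v(h, q) = -5*(q + 2*(-12 + q)) = -5*(q + (-24 + 2*q)) = -5*(-24 + 3*q) = 120 - 15*q)
(v(-10, -2) + W(7, -3))*49 = ((120 - 15*(-2)) + 7)*49 = ((120 + 30) + 7)*49 = (150 + 7)*49 = 157*49 = 7693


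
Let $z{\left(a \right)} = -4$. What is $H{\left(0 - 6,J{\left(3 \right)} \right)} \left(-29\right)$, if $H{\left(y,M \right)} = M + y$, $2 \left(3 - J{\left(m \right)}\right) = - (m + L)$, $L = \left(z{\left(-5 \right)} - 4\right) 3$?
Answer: $\frac{783}{2} \approx 391.5$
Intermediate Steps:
$L = -24$ ($L = \left(-4 - 4\right) 3 = \left(-8\right) 3 = -24$)
$J{\left(m \right)} = -9 + \frac{m}{2}$ ($J{\left(m \right)} = 3 - \frac{\left(-1\right) \left(m - 24\right)}{2} = 3 - \frac{\left(-1\right) \left(-24 + m\right)}{2} = 3 - \frac{24 - m}{2} = 3 + \left(-12 + \frac{m}{2}\right) = -9 + \frac{m}{2}$)
$H{\left(0 - 6,J{\left(3 \right)} \right)} \left(-29\right) = \left(\left(-9 + \frac{1}{2} \cdot 3\right) + \left(0 - 6\right)\right) \left(-29\right) = \left(\left(-9 + \frac{3}{2}\right) + \left(0 - 6\right)\right) \left(-29\right) = \left(- \frac{15}{2} - 6\right) \left(-29\right) = \left(- \frac{27}{2}\right) \left(-29\right) = \frac{783}{2}$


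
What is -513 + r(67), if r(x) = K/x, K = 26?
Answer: -34345/67 ≈ -512.61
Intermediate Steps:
r(x) = 26/x
-513 + r(67) = -513 + 26/67 = -34345/67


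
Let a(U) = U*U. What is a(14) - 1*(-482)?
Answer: 678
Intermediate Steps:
a(U) = U**2
a(14) - 1*(-482) = 14**2 - 1*(-482) = 196 + 482 = 678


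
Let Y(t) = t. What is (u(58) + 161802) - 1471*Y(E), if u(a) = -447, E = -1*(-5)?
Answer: 154000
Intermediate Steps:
E = 5
(u(58) + 161802) - 1471*Y(E) = (-447 + 161802) - 1471*5 = 161355 - 1*7355 = 161355 - 7355 = 154000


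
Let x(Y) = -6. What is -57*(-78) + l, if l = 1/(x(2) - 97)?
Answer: 457937/103 ≈ 4446.0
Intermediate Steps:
l = -1/103 (l = 1/(-6 - 97) = 1/(-103) = -1/103 ≈ -0.0097087)
-57*(-78) + l = -57*(-78) - 1/103 = 4446 - 1/103 = 457937/103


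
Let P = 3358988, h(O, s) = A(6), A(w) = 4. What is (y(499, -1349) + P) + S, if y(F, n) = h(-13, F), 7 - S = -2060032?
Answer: 5419031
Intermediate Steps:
S = 2060039 (S = 7 - 1*(-2060032) = 7 + 2060032 = 2060039)
h(O, s) = 4
y(F, n) = 4
(y(499, -1349) + P) + S = (4 + 3358988) + 2060039 = 3358992 + 2060039 = 5419031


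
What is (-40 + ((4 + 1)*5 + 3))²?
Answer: 144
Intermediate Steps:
(-40 + ((4 + 1)*5 + 3))² = (-40 + (5*5 + 3))² = (-40 + (25 + 3))² = (-40 + 28)² = (-12)² = 144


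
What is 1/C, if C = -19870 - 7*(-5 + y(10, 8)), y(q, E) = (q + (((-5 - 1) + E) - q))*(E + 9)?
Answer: -1/20073 ≈ -4.9818e-5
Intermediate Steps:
y(q, E) = (-6 + E)*(9 + E) (y(q, E) = (q + ((-6 + E) - q))*(9 + E) = (q + (-6 + E - q))*(9 + E) = (-6 + E)*(9 + E))
C = -20073 (C = -19870 - 7*(-5 + (-54 + 8² + 3*8)) = -19870 - 7*(-5 + (-54 + 64 + 24)) = -19870 - 7*(-5 + 34) = -19870 - 7*29 = -19870 - 203 = -20073)
1/C = 1/(-20073) = -1/20073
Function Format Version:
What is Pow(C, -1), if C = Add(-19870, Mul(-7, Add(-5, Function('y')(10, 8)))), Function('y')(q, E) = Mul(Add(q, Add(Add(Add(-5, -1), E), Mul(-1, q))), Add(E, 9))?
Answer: Rational(-1, 20073) ≈ -4.9818e-5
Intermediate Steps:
Function('y')(q, E) = Mul(Add(-6, E), Add(9, E)) (Function('y')(q, E) = Mul(Add(q, Add(Add(-6, E), Mul(-1, q))), Add(9, E)) = Mul(Add(q, Add(-6, E, Mul(-1, q))), Add(9, E)) = Mul(Add(-6, E), Add(9, E)))
C = -20073 (C = Add(-19870, Mul(-7, Add(-5, Add(-54, Pow(8, 2), Mul(3, 8))))) = Add(-19870, Mul(-7, Add(-5, Add(-54, 64, 24)))) = Add(-19870, Mul(-7, Add(-5, 34))) = Add(-19870, Mul(-7, 29)) = Add(-19870, -203) = -20073)
Pow(C, -1) = Pow(-20073, -1) = Rational(-1, 20073)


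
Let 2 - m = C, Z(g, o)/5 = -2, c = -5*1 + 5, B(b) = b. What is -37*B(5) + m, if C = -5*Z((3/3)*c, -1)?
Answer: -233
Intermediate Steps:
c = 0 (c = -5 + 5 = 0)
Z(g, o) = -10 (Z(g, o) = 5*(-2) = -10)
C = 50 (C = -5*(-10) = 50)
m = -48 (m = 2 - 1*50 = 2 - 50 = -48)
-37*B(5) + m = -37*5 - 48 = -185 - 48 = -233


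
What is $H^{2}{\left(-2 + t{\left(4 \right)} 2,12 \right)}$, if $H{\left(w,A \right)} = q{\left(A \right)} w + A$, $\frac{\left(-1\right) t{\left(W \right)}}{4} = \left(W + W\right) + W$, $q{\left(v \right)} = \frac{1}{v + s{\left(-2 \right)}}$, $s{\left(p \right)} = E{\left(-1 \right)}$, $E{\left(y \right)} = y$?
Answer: $\frac{1156}{121} \approx 9.5537$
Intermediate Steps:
$s{\left(p \right)} = -1$
$q{\left(v \right)} = \frac{1}{-1 + v}$ ($q{\left(v \right)} = \frac{1}{v - 1} = \frac{1}{-1 + v}$)
$t{\left(W \right)} = - 12 W$ ($t{\left(W \right)} = - 4 \left(\left(W + W\right) + W\right) = - 4 \left(2 W + W\right) = - 4 \cdot 3 W = - 12 W$)
$H{\left(w,A \right)} = A + \frac{w}{-1 + A}$ ($H{\left(w,A \right)} = \frac{w}{-1 + A} + A = A + \frac{w}{-1 + A}$)
$H^{2}{\left(-2 + t{\left(4 \right)} 2,12 \right)} = \left(\frac{\left(-2 + \left(-12\right) 4 \cdot 2\right) + 12 \left(-1 + 12\right)}{-1 + 12}\right)^{2} = \left(\frac{\left(-2 - 96\right) + 12 \cdot 11}{11}\right)^{2} = \left(\frac{\left(-2 - 96\right) + 132}{11}\right)^{2} = \left(\frac{-98 + 132}{11}\right)^{2} = \left(\frac{1}{11} \cdot 34\right)^{2} = \left(\frac{34}{11}\right)^{2} = \frac{1156}{121}$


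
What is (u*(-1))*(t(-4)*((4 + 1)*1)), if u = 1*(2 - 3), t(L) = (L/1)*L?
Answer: 80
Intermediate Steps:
t(L) = L**2 (t(L) = (L*1)*L = L*L = L**2)
u = -1 (u = 1*(-1) = -1)
(u*(-1))*(t(-4)*((4 + 1)*1)) = (-1*(-1))*((-4)**2*((4 + 1)*1)) = 1*(16*(5*1)) = 1*(16*5) = 1*80 = 80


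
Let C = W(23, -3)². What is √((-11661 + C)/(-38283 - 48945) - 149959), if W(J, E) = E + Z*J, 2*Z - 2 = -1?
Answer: I*√126777292117019/29076 ≈ 387.25*I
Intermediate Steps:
Z = ½ (Z = 1 + (½)*(-1) = 1 - ½ = ½ ≈ 0.50000)
W(J, E) = E + J/2
C = 289/4 (C = (-3 + (½)*23)² = (-3 + 23/2)² = (17/2)² = 289/4 ≈ 72.250)
√((-11661 + C)/(-38283 - 48945) - 149959) = √((-11661 + 289/4)/(-38283 - 48945) - 149959) = √(-46355/4/(-87228) - 149959) = √(-46355/4*(-1/87228) - 149959) = √(46355/348912 - 149959) = √(-52322448253/348912) = I*√126777292117019/29076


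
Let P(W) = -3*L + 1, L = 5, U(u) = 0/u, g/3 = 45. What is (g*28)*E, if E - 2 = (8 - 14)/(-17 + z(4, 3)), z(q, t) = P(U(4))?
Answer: 257040/31 ≈ 8291.6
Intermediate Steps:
g = 135 (g = 3*45 = 135)
U(u) = 0
P(W) = -14 (P(W) = -3*5 + 1 = -15 + 1 = -14)
z(q, t) = -14
E = 68/31 (E = 2 + (8 - 14)/(-17 - 14) = 2 - 6/(-31) = 2 - 6*(-1/31) = 2 + 6/31 = 68/31 ≈ 2.1936)
(g*28)*E = (135*28)*(68/31) = 3780*(68/31) = 257040/31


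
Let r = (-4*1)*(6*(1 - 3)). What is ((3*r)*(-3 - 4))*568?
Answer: -572544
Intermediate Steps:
r = 48 (r = -24*(-2) = -4*(-12) = 48)
((3*r)*(-3 - 4))*568 = ((3*48)*(-3 - 4))*568 = (144*(-7))*568 = -1008*568 = -572544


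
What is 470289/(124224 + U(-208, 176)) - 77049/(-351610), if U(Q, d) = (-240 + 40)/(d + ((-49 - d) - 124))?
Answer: 2161631778987/539745259480 ≈ 4.0049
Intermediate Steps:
U(Q, d) = 200/173 (U(Q, d) = -200/(d + (-173 - d)) = -200/(-173) = -200*(-1/173) = 200/173)
470289/(124224 + U(-208, 176)) - 77049/(-351610) = 470289/(124224 + 200/173) - 77049/(-351610) = 470289/(21490952/173) - 77049*(-1/351610) = 470289*(173/21490952) + 11007/50230 = 81359997/21490952 + 11007/50230 = 2161631778987/539745259480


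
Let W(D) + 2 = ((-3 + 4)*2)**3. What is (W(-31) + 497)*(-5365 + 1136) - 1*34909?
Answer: -2162096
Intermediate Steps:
W(D) = 6 (W(D) = -2 + ((-3 + 4)*2)**3 = -2 + (1*2)**3 = -2 + 2**3 = -2 + 8 = 6)
(W(-31) + 497)*(-5365 + 1136) - 1*34909 = (6 + 497)*(-5365 + 1136) - 1*34909 = 503*(-4229) - 34909 = -2127187 - 34909 = -2162096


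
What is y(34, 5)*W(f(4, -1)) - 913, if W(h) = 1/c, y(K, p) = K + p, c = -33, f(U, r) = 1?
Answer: -10056/11 ≈ -914.18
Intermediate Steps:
W(h) = -1/33 (W(h) = 1/(-33) = -1/33)
y(34, 5)*W(f(4, -1)) - 913 = (34 + 5)*(-1/33) - 913 = 39*(-1/33) - 913 = -13/11 - 913 = -10056/11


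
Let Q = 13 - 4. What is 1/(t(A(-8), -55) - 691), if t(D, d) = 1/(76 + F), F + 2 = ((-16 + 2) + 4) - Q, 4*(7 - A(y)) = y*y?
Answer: -55/38004 ≈ -0.0014472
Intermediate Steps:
A(y) = 7 - y²/4 (A(y) = 7 - y*y/4 = 7 - y²/4)
Q = 9
F = -21 (F = -2 + (((-16 + 2) + 4) - 1*9) = -2 + ((-14 + 4) - 9) = -2 + (-10 - 9) = -2 - 19 = -21)
t(D, d) = 1/55 (t(D, d) = 1/(76 - 21) = 1/55)
1/(t(A(-8), -55) - 691) = 1/(1/55 - 691) = 1/(-38004/55) = -55/38004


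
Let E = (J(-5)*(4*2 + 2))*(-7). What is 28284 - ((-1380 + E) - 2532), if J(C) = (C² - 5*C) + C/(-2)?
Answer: 35871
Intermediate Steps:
J(C) = C² - 11*C/2 (J(C) = (C² - 5*C) + C*(-½) = (C² - 5*C) - C/2 = C² - 11*C/2)
E = -3675 (E = (((½)*(-5)*(-11 + 2*(-5)))*(4*2 + 2))*(-7) = (((½)*(-5)*(-11 - 10))*(8 + 2))*(-7) = (((½)*(-5)*(-21))*10)*(-7) = ((105/2)*10)*(-7) = 525*(-7) = -3675)
28284 - ((-1380 + E) - 2532) = 28284 - ((-1380 - 3675) - 2532) = 28284 - (-5055 - 2532) = 28284 - 1*(-7587) = 28284 + 7587 = 35871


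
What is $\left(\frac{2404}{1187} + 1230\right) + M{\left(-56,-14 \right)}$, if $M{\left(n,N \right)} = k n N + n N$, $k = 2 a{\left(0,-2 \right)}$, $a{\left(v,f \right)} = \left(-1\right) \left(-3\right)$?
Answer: $\frac{7976670}{1187} \approx 6720.0$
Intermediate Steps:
$a{\left(v,f \right)} = 3$
$k = 6$ ($k = 2 \cdot 3 = 6$)
$M{\left(n,N \right)} = 7 N n$ ($M{\left(n,N \right)} = 6 n N + n N = 6 N n + N n = 7 N n$)
$\left(\frac{2404}{1187} + 1230\right) + M{\left(-56,-14 \right)} = \left(\frac{2404}{1187} + 1230\right) + 7 \left(-14\right) \left(-56\right) = \left(2404 \cdot \frac{1}{1187} + 1230\right) + 5488 = \left(\frac{2404}{1187} + 1230\right) + 5488 = \frac{1462414}{1187} + 5488 = \frac{7976670}{1187}$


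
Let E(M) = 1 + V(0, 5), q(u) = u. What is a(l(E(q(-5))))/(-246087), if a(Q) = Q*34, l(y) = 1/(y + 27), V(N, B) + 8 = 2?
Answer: -17/2706957 ≈ -6.2801e-6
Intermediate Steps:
V(N, B) = -6 (V(N, B) = -8 + 2 = -6)
E(M) = -5 (E(M) = 1 - 6 = -5)
l(y) = 1/(27 + y)
a(Q) = 34*Q
a(l(E(q(-5))))/(-246087) = (34/(27 - 5))/(-246087) = (34/22)*(-1/246087) = (34*(1/22))*(-1/246087) = (17/11)*(-1/246087) = -17/2706957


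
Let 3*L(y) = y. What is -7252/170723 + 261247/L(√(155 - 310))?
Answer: -1036/24389 - 783741*I*√155/155 ≈ -0.042478 - 62952.0*I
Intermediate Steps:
L(y) = y/3
-7252/170723 + 261247/L(√(155 - 310)) = -7252/170723 + 261247/((√(155 - 310)/3)) = -7252*1/170723 + 261247/((√(-155)/3)) = -1036/24389 + 261247/(((I*√155)/3)) = -1036/24389 + 261247/((I*√155/3)) = -1036/24389 + 261247*(-3*I*√155/155) = -1036/24389 - 783741*I*√155/155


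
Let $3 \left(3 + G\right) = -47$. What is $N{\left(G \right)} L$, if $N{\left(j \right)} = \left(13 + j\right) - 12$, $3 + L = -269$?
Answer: $\frac{14416}{3} \approx 4805.3$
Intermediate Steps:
$L = -272$ ($L = -3 - 269 = -272$)
$G = - \frac{56}{3}$ ($G = -3 + \frac{1}{3} \left(-47\right) = -3 - \frac{47}{3} = - \frac{56}{3} \approx -18.667$)
$N{\left(j \right)} = 1 + j$
$N{\left(G \right)} L = \left(1 - \frac{56}{3}\right) \left(-272\right) = \left(- \frac{53}{3}\right) \left(-272\right) = \frac{14416}{3}$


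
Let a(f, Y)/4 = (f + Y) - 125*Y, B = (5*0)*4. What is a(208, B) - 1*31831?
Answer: -30999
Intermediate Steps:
B = 0 (B = 0*4 = 0)
a(f, Y) = -496*Y + 4*f (a(f, Y) = 4*((f + Y) - 125*Y) = 4*((Y + f) - 125*Y) = 4*(f - 124*Y) = -496*Y + 4*f)
a(208, B) - 1*31831 = (-496*0 + 4*208) - 1*31831 = (0 + 832) - 31831 = 832 - 31831 = -30999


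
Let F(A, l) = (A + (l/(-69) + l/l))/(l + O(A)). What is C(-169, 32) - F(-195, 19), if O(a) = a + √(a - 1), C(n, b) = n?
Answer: -91463993/537717 - 93835*I/1075434 ≈ -170.1 - 0.087253*I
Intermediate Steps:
O(a) = a + √(-1 + a)
F(A, l) = (1 + A - l/69)/(A + l + √(-1 + A)) (F(A, l) = (A + (l/(-69) + l/l))/(l + (A + √(-1 + A))) = (A + (l*(-1/69) + 1))/(A + l + √(-1 + A)) = (A + (-l/69 + 1))/(A + l + √(-1 + A)) = (A + (1 - l/69))/(A + l + √(-1 + A)) = (1 + A - l/69)/(A + l + √(-1 + A)))
C(-169, 32) - F(-195, 19) = -169 - (1 - 195 - 1/69*19)/(-195 + 19 + √(-1 - 195)) = -169 - (1 - 195 - 19/69)/(-195 + 19 + √(-196)) = -169 - (-13405)/((-195 + 19 + 14*I)*69) = -169 - (-13405)/((-176 + 14*I)*69) = -169 - (-176 - 14*I)/31172*(-13405)/69 = -169 - (-13405)*(-176 - 14*I)/2150868 = -169 + 13405*(-176 - 14*I)/2150868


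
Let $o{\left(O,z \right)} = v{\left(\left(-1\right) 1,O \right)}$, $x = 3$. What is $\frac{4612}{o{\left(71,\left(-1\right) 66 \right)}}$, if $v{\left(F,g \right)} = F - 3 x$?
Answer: $- \frac{2306}{5} \approx -461.2$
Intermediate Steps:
$v{\left(F,g \right)} = -9 + F$ ($v{\left(F,g \right)} = F - 9 = -9 + F$)
$o{\left(O,z \right)} = -10$ ($o{\left(O,z \right)} = -9 - 1 = -10$)
$\frac{4612}{o{\left(71,\left(-1\right) 66 \right)}} = \frac{4612}{-10} = 4612 \left(- \frac{1}{10}\right) = - \frac{2306}{5}$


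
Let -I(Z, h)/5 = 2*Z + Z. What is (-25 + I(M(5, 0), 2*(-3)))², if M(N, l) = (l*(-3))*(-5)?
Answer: 625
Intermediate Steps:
M(N, l) = 15*l (M(N, l) = -3*l*(-5) = 15*l)
I(Z, h) = -15*Z (I(Z, h) = -5*(2*Z + Z) = -15*Z)
(-25 + I(M(5, 0), 2*(-3)))² = (-25 - 225*0)² = (-25 - 15*0)² = (-25 + 0)² = (-25)² = 625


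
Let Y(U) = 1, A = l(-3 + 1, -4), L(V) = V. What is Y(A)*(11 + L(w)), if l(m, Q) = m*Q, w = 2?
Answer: 13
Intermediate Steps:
l(m, Q) = Q*m
A = 8 (A = -4*(-3 + 1) = -4*(-2) = 8)
Y(A)*(11 + L(w)) = 1*(11 + 2) = 1*13 = 13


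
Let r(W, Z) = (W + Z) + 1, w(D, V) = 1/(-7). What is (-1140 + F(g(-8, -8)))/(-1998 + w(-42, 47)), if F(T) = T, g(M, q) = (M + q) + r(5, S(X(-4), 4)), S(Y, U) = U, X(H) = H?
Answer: 8022/13987 ≈ 0.57353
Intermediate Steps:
w(D, V) = -⅐
r(W, Z) = 1 + W + Z
g(M, q) = 10 + M + q (g(M, q) = (M + q) + (1 + 5 + 4) = (M + q) + 10 = 10 + M + q)
(-1140 + F(g(-8, -8)))/(-1998 + w(-42, 47)) = (-1140 + (10 - 8 - 8))/(-1998 - ⅐) = (-1140 - 6)/(-13987/7) = -1146*(-7/13987) = 8022/13987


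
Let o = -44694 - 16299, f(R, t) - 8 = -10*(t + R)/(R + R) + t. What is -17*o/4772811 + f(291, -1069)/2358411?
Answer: 236717966296070/1091856246442137 ≈ 0.21680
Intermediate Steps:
f(R, t) = 8 + t - 5*(R + t)/R (f(R, t) = 8 + (-10*(t + R)/(R + R) + t) = 8 + (-10*(R + t)/(2*R) + t) = 8 + (-10*(R + t)*1/(2*R) + t) = 8 + (-5*(R + t)/R + t) = 8 + (t - 5*(R + t)/R) = 8 + t - 5*(R + t)/R)
o = -60993
-17*o/4772811 + f(291, -1069)/2358411 = -17*(-60993)/4772811 + (3 - 1069 - 5*(-1069)/291)/2358411 = 1036881*(1/4772811) + (3 - 1069 - 5*(-1069)*1/291)*(1/2358411) = 345627/1590937 + (3 - 1069 + 5345/291)*(1/2358411) = 345627/1590937 - 304861/291*1/2358411 = 345627/1590937 - 304861/686297601 = 236717966296070/1091856246442137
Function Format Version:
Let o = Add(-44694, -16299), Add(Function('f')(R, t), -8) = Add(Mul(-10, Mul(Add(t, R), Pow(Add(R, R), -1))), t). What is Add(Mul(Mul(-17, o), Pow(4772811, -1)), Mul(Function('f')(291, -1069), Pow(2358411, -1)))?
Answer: Rational(236717966296070, 1091856246442137) ≈ 0.21680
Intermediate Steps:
Function('f')(R, t) = Add(8, t, Mul(-5, Pow(R, -1), Add(R, t))) (Function('f')(R, t) = Add(8, Add(Mul(-10, Mul(Add(t, R), Pow(Add(R, R), -1))), t)) = Add(8, Add(Mul(-10, Mul(Add(R, t), Pow(Mul(2, R), -1))), t)) = Add(8, Add(Mul(-10, Mul(Add(R, t), Mul(Rational(1, 2), Pow(R, -1)))), t)) = Add(8, Add(Mul(-10, Mul(Rational(1, 2), Pow(R, -1), Add(R, t))), t)) = Add(8, Add(Mul(-5, Pow(R, -1), Add(R, t)), t)) = Add(8, Add(t, Mul(-5, Pow(R, -1), Add(R, t)))) = Add(8, t, Mul(-5, Pow(R, -1), Add(R, t))))
o = -60993
Add(Mul(Mul(-17, o), Pow(4772811, -1)), Mul(Function('f')(291, -1069), Pow(2358411, -1))) = Add(Mul(Mul(-17, -60993), Pow(4772811, -1)), Mul(Add(3, -1069, Mul(-5, -1069, Pow(291, -1))), Pow(2358411, -1))) = Add(Mul(1036881, Rational(1, 4772811)), Mul(Add(3, -1069, Mul(-5, -1069, Rational(1, 291))), Rational(1, 2358411))) = Add(Rational(345627, 1590937), Mul(Add(3, -1069, Rational(5345, 291)), Rational(1, 2358411))) = Add(Rational(345627, 1590937), Mul(Rational(-304861, 291), Rational(1, 2358411))) = Add(Rational(345627, 1590937), Rational(-304861, 686297601)) = Rational(236717966296070, 1091856246442137)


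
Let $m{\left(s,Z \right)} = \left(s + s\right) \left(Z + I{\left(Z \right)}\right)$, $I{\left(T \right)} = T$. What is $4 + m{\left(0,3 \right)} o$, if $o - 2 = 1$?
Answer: $4$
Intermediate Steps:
$m{\left(s,Z \right)} = 4 Z s$ ($m{\left(s,Z \right)} = \left(s + s\right) \left(Z + Z\right) = 2 s 2 Z = 4 Z s$)
$o = 3$ ($o = 2 + 1 = 3$)
$4 + m{\left(0,3 \right)} o = 4 + 4 \cdot 3 \cdot 0 \cdot 3 = 4 + 0 \cdot 3 = 4 + 0 = 4$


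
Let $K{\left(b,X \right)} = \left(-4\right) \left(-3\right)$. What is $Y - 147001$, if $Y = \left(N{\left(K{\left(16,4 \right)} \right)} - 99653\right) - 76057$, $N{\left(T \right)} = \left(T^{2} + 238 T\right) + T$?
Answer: $-319699$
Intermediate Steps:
$K{\left(b,X \right)} = 12$
$N{\left(T \right)} = T^{2} + 239 T$
$Y = -172698$ ($Y = \left(12 \left(239 + 12\right) - 99653\right) - 76057 = \left(12 \cdot 251 - 99653\right) - 76057 = \left(3012 - 99653\right) - 76057 = -96641 - 76057 = -172698$)
$Y - 147001 = -172698 - 147001 = -319699$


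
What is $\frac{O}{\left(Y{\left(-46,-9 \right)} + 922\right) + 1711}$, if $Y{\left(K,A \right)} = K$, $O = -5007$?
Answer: $- \frac{5007}{2587} \approx -1.9354$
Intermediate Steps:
$\frac{O}{\left(Y{\left(-46,-9 \right)} + 922\right) + 1711} = - \frac{5007}{\left(-46 + 922\right) + 1711} = - \frac{5007}{876 + 1711} = - \frac{5007}{2587}$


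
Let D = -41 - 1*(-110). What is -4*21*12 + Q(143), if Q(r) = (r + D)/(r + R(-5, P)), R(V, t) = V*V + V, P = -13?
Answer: -164092/163 ≈ -1006.7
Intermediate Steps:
D = 69 (D = -41 + 110 = 69)
R(V, t) = V + V² (R(V, t) = V² + V = V + V²)
Q(r) = (69 + r)/(20 + r) (Q(r) = (r + 69)/(r - 5*(1 - 5)) = (69 + r)/(r - 5*(-4)) = (69 + r)/(r + 20) = (69 + r)/(20 + r))
-4*21*12 + Q(143) = -4*21*12 + (69 + 143)/(20 + 143) = -84*12 + 212/163 = -1008 + (1/163)*212 = -1008 + 212/163 = -164092/163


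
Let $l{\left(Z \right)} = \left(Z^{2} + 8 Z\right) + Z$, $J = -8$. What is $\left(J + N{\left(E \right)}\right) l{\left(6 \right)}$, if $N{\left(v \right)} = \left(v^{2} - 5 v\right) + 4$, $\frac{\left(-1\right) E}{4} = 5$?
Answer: $44640$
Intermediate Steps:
$E = -20$ ($E = \left(-4\right) 5 = -20$)
$N{\left(v \right)} = 4 + v^{2} - 5 v$
$l{\left(Z \right)} = Z^{2} + 9 Z$
$\left(J + N{\left(E \right)}\right) l{\left(6 \right)} = \left(-8 + \left(4 + \left(-20\right)^{2} - -100\right)\right) 6 \left(9 + 6\right) = \left(-8 + \left(4 + 400 + 100\right)\right) 6 \cdot 15 = \left(-8 + 504\right) 90 = 496 \cdot 90 = 44640$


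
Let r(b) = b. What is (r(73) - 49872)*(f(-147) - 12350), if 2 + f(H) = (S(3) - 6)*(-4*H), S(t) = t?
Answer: 702962684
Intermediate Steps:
f(H) = -2 + 12*H (f(H) = -2 + (3 - 6)*(-4*H) = -2 - (-12)*H = -2 + 12*H)
(r(73) - 49872)*(f(-147) - 12350) = (73 - 49872)*((-2 + 12*(-147)) - 12350) = -49799*((-2 - 1764) - 12350) = -49799*(-1766 - 12350) = -49799*(-14116) = 702962684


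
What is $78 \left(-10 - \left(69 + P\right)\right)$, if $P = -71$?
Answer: $-624$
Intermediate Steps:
$78 \left(-10 - \left(69 + P\right)\right) = 78 \left(-10 - -2\right) = 78 \left(-10 + \left(-69 + 71\right)\right) = 78 \left(-10 + 2\right) = 78 \left(-8\right) = -624$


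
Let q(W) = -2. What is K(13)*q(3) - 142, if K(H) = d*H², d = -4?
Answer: 1210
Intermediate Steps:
K(H) = -4*H²
K(13)*q(3) - 142 = -4*13²*(-2) - 142 = -4*169*(-2) - 142 = -676*(-2) - 142 = 1352 - 142 = 1210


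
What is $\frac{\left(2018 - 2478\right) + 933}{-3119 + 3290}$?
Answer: $\frac{473}{171} \approx 2.7661$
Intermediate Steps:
$\frac{\left(2018 - 2478\right) + 933}{-3119 + 3290} = \frac{\left(2018 - 2478\right) + 933}{171} = \left(-460 + 933\right) \frac{1}{171} = 473 \cdot \frac{1}{171} = \frac{473}{171}$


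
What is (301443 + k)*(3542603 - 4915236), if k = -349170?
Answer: 65511655191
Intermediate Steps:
(301443 + k)*(3542603 - 4915236) = (301443 - 349170)*(3542603 - 4915236) = -47727*(-1372633) = 65511655191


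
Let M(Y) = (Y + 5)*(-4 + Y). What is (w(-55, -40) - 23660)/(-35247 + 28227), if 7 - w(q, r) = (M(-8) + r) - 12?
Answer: 7879/2340 ≈ 3.3671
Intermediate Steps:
M(Y) = (-4 + Y)*(5 + Y) (M(Y) = (5 + Y)*(-4 + Y) = (-4 + Y)*(5 + Y))
w(q, r) = -17 - r (w(q, r) = 7 - (((-20 - 8 + (-8)²) + r) - 12) = 7 - (((-20 - 8 + 64) + r) - 12) = 7 - ((36 + r) - 12) = 7 - (24 + r) = 7 + (-24 - r) = -17 - r)
(w(-55, -40) - 23660)/(-35247 + 28227) = ((-17 - 1*(-40)) - 23660)/(-35247 + 28227) = ((-17 + 40) - 23660)/(-7020) = (23 - 23660)*(-1/7020) = -23637*(-1/7020) = 7879/2340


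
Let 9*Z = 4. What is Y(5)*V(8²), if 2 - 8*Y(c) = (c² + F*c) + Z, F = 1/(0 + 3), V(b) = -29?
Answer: 3277/36 ≈ 91.028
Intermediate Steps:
Z = 4/9 (Z = (⅑)*4 = 4/9 ≈ 0.44444)
F = ⅓ (F = 1/3 = ⅓ ≈ 0.33333)
Y(c) = 7/36 - c²/8 - c/24 (Y(c) = ¼ - ((c² + c/3) + 4/9)/8 = ¼ - (4/9 + c² + c/3)/8 = ¼ + (-1/18 - c²/8 - c/24) = 7/36 - c²/8 - c/24)
Y(5)*V(8²) = (7/36 - ⅛*5² - 1/24*5)*(-29) = (7/36 - ⅛*25 - 5/24)*(-29) = (7/36 - 25/8 - 5/24)*(-29) = -113/36*(-29) = 3277/36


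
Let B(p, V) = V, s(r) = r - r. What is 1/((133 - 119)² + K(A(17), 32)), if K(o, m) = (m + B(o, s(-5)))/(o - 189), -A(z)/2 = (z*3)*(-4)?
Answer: 219/42956 ≈ 0.0050982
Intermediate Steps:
s(r) = 0
A(z) = 24*z (A(z) = -2*z*3*(-4) = -2*3*z*(-4) = -(-24)*z = 24*z)
K(o, m) = m/(-189 + o) (K(o, m) = (m + 0)/(o - 189) = m/(-189 + o))
1/((133 - 119)² + K(A(17), 32)) = 1/((133 - 119)² + 32/(-189 + 24*17)) = 1/(14² + 32/(-189 + 408)) = 1/(196 + 32/219) = 1/(42956/219) = 219/42956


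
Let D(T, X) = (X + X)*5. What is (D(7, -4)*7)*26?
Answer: -7280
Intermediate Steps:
D(T, X) = 10*X (D(T, X) = (2*X)*5 = 10*X)
(D(7, -4)*7)*26 = ((10*(-4))*7)*26 = -40*7*26 = -280*26 = -7280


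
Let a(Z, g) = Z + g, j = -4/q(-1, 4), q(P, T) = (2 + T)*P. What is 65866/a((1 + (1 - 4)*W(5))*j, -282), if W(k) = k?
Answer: -98799/437 ≈ -226.08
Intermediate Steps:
q(P, T) = P*(2 + T)
j = 2/3 (j = -4*(-1/(2 + 4)) = -4/((-1*6)) = -4/(-6) = -4*(-1/6) = 2/3 ≈ 0.66667)
65866/a((1 + (1 - 4)*W(5))*j, -282) = 65866/((1 + (1 - 4)*5)*(2/3) - 282) = 65866/((1 - 3*5)*(2/3) - 282) = 65866/((1 - 15)*(2/3) - 282) = 65866/(-14*2/3 - 282) = 65866/(-28/3 - 282) = 65866/(-874/3) = 65866*(-3/874) = -98799/437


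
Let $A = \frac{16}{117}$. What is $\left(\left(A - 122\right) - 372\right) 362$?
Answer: $- \frac{20917084}{117} \approx -1.7878 \cdot 10^{5}$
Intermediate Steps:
$A = \frac{16}{117}$ ($A = 16 \cdot \frac{1}{117} = \frac{16}{117} \approx 0.13675$)
$\left(\left(A - 122\right) - 372\right) 362 = \left(\left(\frac{16}{117} - 122\right) - 372\right) 362 = \left(- \frac{14258}{117} - 372\right) 362 = \left(- \frac{57782}{117}\right) 362 = - \frac{20917084}{117}$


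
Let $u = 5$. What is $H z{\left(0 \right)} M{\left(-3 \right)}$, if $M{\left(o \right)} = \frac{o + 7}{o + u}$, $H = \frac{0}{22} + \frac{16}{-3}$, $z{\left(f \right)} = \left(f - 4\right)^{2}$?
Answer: $- \frac{512}{3} \approx -170.67$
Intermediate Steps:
$z{\left(f \right)} = \left(-4 + f\right)^{2}$
$H = - \frac{16}{3}$ ($H = 0 \cdot \frac{1}{22} + 16 \left(- \frac{1}{3}\right) = 0 - \frac{16}{3} = - \frac{16}{3} \approx -5.3333$)
$M{\left(o \right)} = \frac{7 + o}{5 + o}$ ($M{\left(o \right)} = \frac{o + 7}{o + 5} = \frac{7 + o}{5 + o}$)
$H z{\left(0 \right)} M{\left(-3 \right)} = - \frac{16 \left(-4 + 0\right)^{2}}{3} \frac{7 - 3}{5 - 3} = - \frac{16 \left(-4\right)^{2}}{3} \cdot \frac{1}{2} \cdot 4 = \left(- \frac{16}{3}\right) 16 \cdot \frac{1}{2} \cdot 4 = \left(- \frac{256}{3}\right) 2 = - \frac{512}{3}$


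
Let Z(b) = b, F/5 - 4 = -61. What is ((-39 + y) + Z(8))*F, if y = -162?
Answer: 55005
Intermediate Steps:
F = -285 (F = 20 + 5*(-61) = 20 - 305 = -285)
((-39 + y) + Z(8))*F = ((-39 - 162) + 8)*(-285) = (-201 + 8)*(-285) = -193*(-285) = 55005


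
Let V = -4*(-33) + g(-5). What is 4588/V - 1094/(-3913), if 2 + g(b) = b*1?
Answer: 18089594/489125 ≈ 36.984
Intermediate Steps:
g(b) = -2 + b (g(b) = -2 + b*1 = -2 + b)
V = 125 (V = -4*(-33) + (-2 - 5) = 132 - 7 = 125)
4588/V - 1094/(-3913) = 4588/125 - 1094/(-3913) = 4588*(1/125) - 1094*(-1/3913) = 4588/125 + 1094/3913 = 18089594/489125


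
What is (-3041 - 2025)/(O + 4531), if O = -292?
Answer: -5066/4239 ≈ -1.1951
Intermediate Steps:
(-3041 - 2025)/(O + 4531) = (-3041 - 2025)/(-292 + 4531) = -5066/4239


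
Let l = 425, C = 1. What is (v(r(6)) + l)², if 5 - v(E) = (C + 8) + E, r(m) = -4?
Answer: 180625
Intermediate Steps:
v(E) = -4 - E (v(E) = 5 - ((1 + 8) + E) = 5 - (9 + E) = 5 + (-9 - E) = -4 - E)
(v(r(6)) + l)² = ((-4 - 1*(-4)) + 425)² = ((-4 + 4) + 425)² = (0 + 425)² = 425² = 180625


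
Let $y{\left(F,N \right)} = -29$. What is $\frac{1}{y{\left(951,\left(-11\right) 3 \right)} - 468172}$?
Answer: $- \frac{1}{468201} \approx -2.1358 \cdot 10^{-6}$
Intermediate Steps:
$\frac{1}{y{\left(951,\left(-11\right) 3 \right)} - 468172} = \frac{1}{-29 - 468172} = \frac{1}{-468201} = - \frac{1}{468201}$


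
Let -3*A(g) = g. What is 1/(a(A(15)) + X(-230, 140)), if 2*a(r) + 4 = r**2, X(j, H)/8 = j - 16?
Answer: -2/3915 ≈ -0.00051086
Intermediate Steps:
A(g) = -g/3
X(j, H) = -128 + 8*j (X(j, H) = 8*(j - 16) = 8*(-16 + j) = -128 + 8*j)
a(r) = -2 + r**2/2
1/(a(A(15)) + X(-230, 140)) = 1/((-2 + (-1/3*15)**2/2) + (-128 + 8*(-230))) = 1/((-2 + (1/2)*(-5)**2) + (-128 - 1840)) = 1/((-2 + (1/2)*25) - 1968) = 1/((-2 + 25/2) - 1968) = 1/(21/2 - 1968) = 1/(-3915/2) = -2/3915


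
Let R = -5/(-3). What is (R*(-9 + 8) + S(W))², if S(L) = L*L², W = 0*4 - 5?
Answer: 144400/9 ≈ 16044.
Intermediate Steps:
W = -5 (W = 0 - 5 = -5)
S(L) = L³
R = 5/3 (R = -5*(-⅓) = 5/3 ≈ 1.6667)
(R*(-9 + 8) + S(W))² = (5*(-9 + 8)/3 + (-5)³)² = ((5/3)*(-1) - 125)² = (-5/3 - 125)² = (-380/3)² = 144400/9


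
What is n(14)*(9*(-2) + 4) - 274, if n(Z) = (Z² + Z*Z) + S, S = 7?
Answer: -5860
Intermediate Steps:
n(Z) = 7 + 2*Z² (n(Z) = (Z² + Z*Z) + 7 = (Z² + Z²) + 7 = 2*Z² + 7 = 7 + 2*Z²)
n(14)*(9*(-2) + 4) - 274 = (7 + 2*14²)*(9*(-2) + 4) - 274 = (7 + 2*196)*(-18 + 4) - 274 = (7 + 392)*(-14) - 274 = 399*(-14) - 274 = -5586 - 274 = -5860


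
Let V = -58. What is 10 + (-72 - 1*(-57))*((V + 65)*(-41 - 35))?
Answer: 7990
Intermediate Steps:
10 + (-72 - 1*(-57))*((V + 65)*(-41 - 35)) = 10 + (-72 - 1*(-57))*((-58 + 65)*(-41 - 35)) = 10 + (-72 + 57)*(7*(-76)) = 10 - 15*(-532) = 10 + 7980 = 7990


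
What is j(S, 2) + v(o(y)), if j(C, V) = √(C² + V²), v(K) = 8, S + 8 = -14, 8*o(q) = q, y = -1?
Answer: 8 + 2*√122 ≈ 30.091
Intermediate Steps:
o(q) = q/8
S = -22 (S = -8 - 14 = -22)
j(S, 2) + v(o(y)) = √((-22)² + 2²) + 8 = √(484 + 4) + 8 = √488 + 8 = 2*√122 + 8 = 8 + 2*√122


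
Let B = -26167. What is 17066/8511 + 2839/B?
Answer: 422403293/222707337 ≈ 1.8967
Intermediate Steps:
17066/8511 + 2839/B = 17066/8511 + 2839/(-26167) = 17066*(1/8511) + 2839*(-1/26167) = 17066/8511 - 2839/26167 = 422403293/222707337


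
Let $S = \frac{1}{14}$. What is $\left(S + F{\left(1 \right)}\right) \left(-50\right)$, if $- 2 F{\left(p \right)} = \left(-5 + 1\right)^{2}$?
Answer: $\frac{2775}{7} \approx 396.43$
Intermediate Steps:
$F{\left(p \right)} = -8$ ($F{\left(p \right)} = - \frac{\left(-5 + 1\right)^{2}}{2} = - \frac{\left(-4\right)^{2}}{2} = \left(- \frac{1}{2}\right) 16 = -8$)
$S = \frac{1}{14} \approx 0.071429$
$\left(S + F{\left(1 \right)}\right) \left(-50\right) = \left(\frac{1}{14} - 8\right) \left(-50\right) = \left(- \frac{111}{14}\right) \left(-50\right) = \frac{2775}{7}$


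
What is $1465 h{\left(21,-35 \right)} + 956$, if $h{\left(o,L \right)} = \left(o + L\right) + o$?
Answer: $11211$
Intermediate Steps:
$h{\left(o,L \right)} = L + 2 o$ ($h{\left(o,L \right)} = \left(L + o\right) + o = L + 2 o$)
$1465 h{\left(21,-35 \right)} + 956 = 1465 \left(-35 + 2 \cdot 21\right) + 956 = 1465 \left(-35 + 42\right) + 956 = 1465 \cdot 7 + 956 = 10255 + 956 = 11211$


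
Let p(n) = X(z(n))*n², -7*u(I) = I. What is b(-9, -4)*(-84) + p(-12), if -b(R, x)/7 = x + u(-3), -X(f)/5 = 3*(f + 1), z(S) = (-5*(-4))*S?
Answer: 514140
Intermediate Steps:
u(I) = -I/7
z(S) = 20*S
X(f) = -15 - 15*f (X(f) = -15*(f + 1) = -15*(1 + f) = -5*(3 + 3*f) = -15 - 15*f)
p(n) = n²*(-15 - 300*n) (p(n) = (-15 - 300*n)*n² = n²*(-15 - 300*n))
b(R, x) = -3 - 7*x (b(R, x) = -7*(x - ⅐*(-3)) = -7*(x + 3/7) = -7*(3/7 + x) = -3 - 7*x)
b(-9, -4)*(-84) + p(-12) = (-3 - 7*(-4))*(-84) + (-12)²*(-15 - 300*(-12)) = (-3 + 28)*(-84) + 144*(-15 + 3600) = 25*(-84) + 144*3585 = -2100 + 516240 = 514140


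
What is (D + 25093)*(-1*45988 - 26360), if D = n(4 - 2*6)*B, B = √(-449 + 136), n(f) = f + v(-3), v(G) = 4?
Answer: -1815428364 + 289392*I*√313 ≈ -1.8154e+9 + 5.1199e+6*I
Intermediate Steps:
n(f) = 4 + f (n(f) = f + 4 = 4 + f)
B = I*√313 (B = √(-313) = I*√313 ≈ 17.692*I)
D = -4*I*√313 (D = (4 + (4 - 2*6))*(I*√313) = (4 + (4 - 12))*(I*√313) = (4 - 8)*(I*√313) = -4*I*√313 ≈ -70.767*I)
(D + 25093)*(-1*45988 - 26360) = (-4*I*√313 + 25093)*(-1*45988 - 26360) = (25093 - 4*I*√313)*(-45988 - 26360) = (25093 - 4*I*√313)*(-72348) = -1815428364 + 289392*I*√313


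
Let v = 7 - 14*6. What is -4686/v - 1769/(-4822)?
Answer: 2066555/33754 ≈ 61.224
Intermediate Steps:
v = -77 (v = 7 - 84 = -77)
-4686/v - 1769/(-4822) = -4686/(-77) - 1769/(-4822) = -4686*(-1/77) - 1769*(-1/4822) = 426/7 + 1769/4822 = 2066555/33754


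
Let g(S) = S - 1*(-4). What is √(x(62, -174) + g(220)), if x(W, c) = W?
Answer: √286 ≈ 16.912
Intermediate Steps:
g(S) = 4 + S (g(S) = S + 4 = 4 + S)
√(x(62, -174) + g(220)) = √(62 + (4 + 220)) = √(62 + 224) = √286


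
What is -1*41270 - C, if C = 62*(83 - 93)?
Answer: -40650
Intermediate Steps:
C = -620 (C = 62*(-10) = -620)
-1*41270 - C = -1*41270 - 1*(-620) = -41270 + 620 = -40650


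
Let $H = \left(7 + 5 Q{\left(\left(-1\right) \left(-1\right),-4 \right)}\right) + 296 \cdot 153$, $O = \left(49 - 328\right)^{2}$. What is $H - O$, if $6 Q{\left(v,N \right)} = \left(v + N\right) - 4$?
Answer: $- \frac{195311}{6} \approx -32552.0$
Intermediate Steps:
$O = 77841$ ($O = \left(-279\right)^{2} = 77841$)
$Q{\left(v,N \right)} = - \frac{2}{3} + \frac{N}{6} + \frac{v}{6}$ ($Q{\left(v,N \right)} = \frac{\left(v + N\right) - 4}{6} = \frac{\left(N + v\right) - 4}{6} = \frac{-4 + N + v}{6} = - \frac{2}{3} + \frac{N}{6} + \frac{v}{6}$)
$H = \frac{271735}{6}$ ($H = \left(7 + 5 \left(- \frac{2}{3} + \frac{1}{6} \left(-4\right) + \frac{\left(-1\right) \left(-1\right)}{6}\right)\right) + 296 \cdot 153 = \left(7 + 5 \left(- \frac{2}{3} - \frac{2}{3} + \frac{1}{6} \cdot 1\right)\right) + 45288 = \left(7 + 5 \left(- \frac{2}{3} - \frac{2}{3} + \frac{1}{6}\right)\right) + 45288 = \left(7 + 5 \left(- \frac{7}{6}\right)\right) + 45288 = \left(7 - \frac{35}{6}\right) + 45288 = \frac{7}{6} + 45288 = \frac{271735}{6} \approx 45289.0$)
$H - O = \frac{271735}{6} - 77841 = - \frac{195311}{6}$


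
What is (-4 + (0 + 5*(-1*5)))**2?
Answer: 841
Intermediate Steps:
(-4 + (0 + 5*(-1*5)))**2 = (-4 + (0 + 5*(-5)))**2 = (-4 + (0 - 25))**2 = (-4 - 25)**2 = (-29)**2 = 841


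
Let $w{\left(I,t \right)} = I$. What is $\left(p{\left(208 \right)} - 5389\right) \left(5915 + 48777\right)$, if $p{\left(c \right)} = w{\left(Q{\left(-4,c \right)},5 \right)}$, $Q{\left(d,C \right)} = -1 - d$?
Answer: $-294571112$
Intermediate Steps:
$p{\left(c \right)} = 3$ ($p{\left(c \right)} = -1 - -4 = -1 + 4 = 3$)
$\left(p{\left(208 \right)} - 5389\right) \left(5915 + 48777\right) = \left(3 - 5389\right) \left(5915 + 48777\right) = \left(-5386\right) 54692 = -294571112$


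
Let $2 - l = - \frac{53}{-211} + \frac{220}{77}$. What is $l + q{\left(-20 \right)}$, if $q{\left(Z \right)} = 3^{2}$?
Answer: $\frac{11656}{1477} \approx 7.8917$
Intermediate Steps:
$q{\left(Z \right)} = 9$
$l = - \frac{1637}{1477}$ ($l = 2 - \left(- \frac{53}{-211} + \frac{220}{77}\right) = 2 - \left(\left(-53\right) \left(- \frac{1}{211}\right) + 220 \cdot \frac{1}{77}\right) = 2 - \left(\frac{53}{211} + \frac{20}{7}\right) = 2 - \frac{4591}{1477} = - \frac{1637}{1477} \approx -1.1083$)
$l + q{\left(-20 \right)} = - \frac{1637}{1477} + 9 = \frac{11656}{1477}$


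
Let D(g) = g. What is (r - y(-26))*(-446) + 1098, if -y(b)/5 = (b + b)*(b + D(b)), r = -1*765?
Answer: -5687632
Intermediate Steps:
r = -765
y(b) = -20*b² (y(b) = -5*(b + b)*(b + b) = -5*2*b*2*b = -20*b²)
(r - y(-26))*(-446) + 1098 = (-765 - (-20)*(-26)²)*(-446) + 1098 = (-765 - (-20)*676)*(-446) + 1098 = (-765 - 1*(-13520))*(-446) + 1098 = (-765 + 13520)*(-446) + 1098 = 12755*(-446) + 1098 = -5688730 + 1098 = -5687632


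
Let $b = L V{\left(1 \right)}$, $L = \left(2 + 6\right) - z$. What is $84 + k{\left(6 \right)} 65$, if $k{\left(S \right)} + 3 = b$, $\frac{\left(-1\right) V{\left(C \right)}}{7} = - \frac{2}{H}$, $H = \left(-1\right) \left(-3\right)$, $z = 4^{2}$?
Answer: $- \frac{7613}{3} \approx -2537.7$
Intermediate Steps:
$z = 16$
$H = 3$
$V{\left(C \right)} = \frac{14}{3}$ ($V{\left(C \right)} = - 7 \left(- \frac{2}{3}\right) = - 7 \left(\left(-2\right) \frac{1}{3}\right) = \left(-7\right) \left(- \frac{2}{3}\right) = \frac{14}{3}$)
$L = -8$ ($L = \left(2 + 6\right) - 16 = 8 - 16 = -8$)
$b = - \frac{112}{3}$ ($b = \left(-8\right) \frac{14}{3} = - \frac{112}{3} \approx -37.333$)
$k{\left(S \right)} = - \frac{121}{3}$ ($k{\left(S \right)} = -3 - \frac{112}{3} = - \frac{121}{3}$)
$84 + k{\left(6 \right)} 65 = 84 - \frac{7865}{3} = - \frac{7613}{3}$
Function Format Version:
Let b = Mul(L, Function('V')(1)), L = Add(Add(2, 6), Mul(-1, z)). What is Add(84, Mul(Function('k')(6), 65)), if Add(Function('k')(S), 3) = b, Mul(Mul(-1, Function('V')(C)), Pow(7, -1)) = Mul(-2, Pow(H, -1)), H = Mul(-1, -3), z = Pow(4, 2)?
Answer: Rational(-7613, 3) ≈ -2537.7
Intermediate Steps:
z = 16
H = 3
Function('V')(C) = Rational(14, 3) (Function('V')(C) = Mul(-7, Mul(-2, Pow(3, -1))) = Mul(-7, Mul(-2, Rational(1, 3))) = Mul(-7, Rational(-2, 3)) = Rational(14, 3))
L = -8 (L = Add(Add(2, 6), Mul(-1, 16)) = Add(8, -16) = -8)
b = Rational(-112, 3) (b = Mul(-8, Rational(14, 3)) = Rational(-112, 3) ≈ -37.333)
Function('k')(S) = Rational(-121, 3) (Function('k')(S) = Add(-3, Rational(-112, 3)) = Rational(-121, 3))
Add(84, Mul(Function('k')(6), 65)) = Add(84, Mul(Rational(-121, 3), 65)) = Add(84, Rational(-7865, 3)) = Rational(-7613, 3)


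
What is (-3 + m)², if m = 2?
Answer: 1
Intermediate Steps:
(-3 + m)² = (-3 + 2)² = (-1)² = 1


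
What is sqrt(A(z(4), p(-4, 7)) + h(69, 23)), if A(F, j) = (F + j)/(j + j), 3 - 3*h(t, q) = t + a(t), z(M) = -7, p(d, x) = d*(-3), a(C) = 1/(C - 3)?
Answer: I*sqrt(379786)/132 ≈ 4.6687*I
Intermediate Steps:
a(C) = 1/(-3 + C)
p(d, x) = -3*d
h(t, q) = 1 - t/3 - 1/(3*(-3 + t)) (h(t, q) = 1 - (t + 1/(-3 + t))/3 = 1 + (-t/3 - 1/(3*(-3 + t))) = 1 - t/3 - 1/(3*(-3 + t)))
A(F, j) = (F + j)/(2*j) (A(F, j) = (F + j)/((2*j)) = (F + j)*(1/(2*j)) = (F + j)/(2*j))
sqrt(A(z(4), p(-4, 7)) + h(69, 23)) = sqrt((-7 - 3*(-4))/(2*((-3*(-4)))) + (-1 - (3 - 1*69)**2)/(3*(-3 + 69))) = sqrt((1/2)*(-7 + 12)/12 + (1/3)*(-1 - (3 - 69)**2)/66) = sqrt((1/2)*(1/12)*5 + (1/3)*(1/66)*(-1 - 1*(-66)**2)) = sqrt(5/24 + (1/3)*(1/66)*(-1 - 1*4356)) = sqrt(5/24 + (1/3)*(1/66)*(-1 - 4356)) = sqrt(5/24 + (1/3)*(1/66)*(-4357)) = sqrt(5/24 - 4357/198) = sqrt(-17263/792) = I*sqrt(379786)/132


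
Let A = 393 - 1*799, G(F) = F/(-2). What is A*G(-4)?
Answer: -812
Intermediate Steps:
G(F) = -F/2 (G(F) = F*(-½) = -F/2)
A = -406 (A = 393 - 799 = -406)
A*G(-4) = -(-203)*(-4) = -406*2 = -812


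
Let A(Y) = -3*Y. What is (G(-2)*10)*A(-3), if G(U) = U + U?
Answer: -360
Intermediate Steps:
G(U) = 2*U
(G(-2)*10)*A(-3) = ((2*(-2))*10)*(-3*(-3)) = -4*10*9 = -40*9 = -360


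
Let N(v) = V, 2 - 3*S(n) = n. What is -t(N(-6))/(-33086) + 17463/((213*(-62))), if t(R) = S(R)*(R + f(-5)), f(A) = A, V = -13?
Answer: -1359083/1025666 ≈ -1.3251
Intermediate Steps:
S(n) = 2/3 - n/3
N(v) = -13
t(R) = (-5 + R)*(2/3 - R/3) (t(R) = (2/3 - R/3)*(R - 5) = (2/3 - R/3)*(-5 + R) = (-5 + R)*(2/3 - R/3))
-t(N(-6))/(-33086) + 17463/((213*(-62))) = -(-1)*(-5 - 13)*(-2 - 13)/3/(-33086) + 17463/((213*(-62))) = -(-1)*(-18)*(-15)/3*(-1/33086) + 17463/(-13206) = -1*(-90)*(-1/33086) + 17463*(-1/13206) = 90*(-1/33086) - 5821/4402 = -45/16543 - 5821/4402 = -1359083/1025666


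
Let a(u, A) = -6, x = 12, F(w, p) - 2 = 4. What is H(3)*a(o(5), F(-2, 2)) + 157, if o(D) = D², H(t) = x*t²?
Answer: -491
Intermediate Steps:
F(w, p) = 6 (F(w, p) = 2 + 4 = 6)
H(t) = 12*t²
H(3)*a(o(5), F(-2, 2)) + 157 = (12*3²)*(-6) + 157 = (12*9)*(-6) + 157 = 108*(-6) + 157 = -648 + 157 = -491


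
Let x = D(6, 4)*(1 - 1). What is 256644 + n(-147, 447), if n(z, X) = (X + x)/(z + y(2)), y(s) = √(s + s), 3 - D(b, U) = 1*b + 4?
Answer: 37212933/145 ≈ 2.5664e+5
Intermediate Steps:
D(b, U) = -1 - b (D(b, U) = 3 - (1*b + 4) = 3 - (b + 4) = 3 - (4 + b) = 3 + (-4 - b) = -1 - b)
y(s) = √2*√s (y(s) = √(2*s) = √2*√s)
x = 0 (x = (-1 - 1*6)*(1 - 1) = (-1 - 6)*0 = -7*0 = 0)
n(z, X) = X/(2 + z) (n(z, X) = (X + 0)/(z + √2*√2) = X/(z + 2) = X/(2 + z))
256644 + n(-147, 447) = 256644 + 447/(2 - 147) = 256644 + 447/(-145) = 256644 + 447*(-1/145) = 256644 - 447/145 = 37212933/145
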